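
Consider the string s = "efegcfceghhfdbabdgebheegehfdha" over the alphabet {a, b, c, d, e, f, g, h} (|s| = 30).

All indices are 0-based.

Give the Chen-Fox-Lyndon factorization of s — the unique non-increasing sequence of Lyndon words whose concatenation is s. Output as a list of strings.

emit factor 1: 'efeg' (i=0, period=4)
emit factor 2: 'cf' (i=4, period=2)
emit factor 3: 'ceghhfd' (i=6, period=7)
emit factor 4: 'b' (i=13, period=1)
emit factor 5: 'abdgebheegehfdh' (i=14, period=15)
emit factor 6: 'a' (i=29, period=1)

["efeg", "cf", "ceghhfd", "b", "abdgebheegehfdh", "a"]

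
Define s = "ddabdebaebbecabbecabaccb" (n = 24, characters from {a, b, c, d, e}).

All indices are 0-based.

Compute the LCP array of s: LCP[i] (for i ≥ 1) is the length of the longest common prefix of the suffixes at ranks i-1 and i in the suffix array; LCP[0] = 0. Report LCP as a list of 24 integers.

sorted suffixes:
  #0 SA[0]=18  'abaccb'
  #1 SA[1]=13  'abbecabaccb'
  #2 SA[2]=2  'abdebaebbecabbecabaccb'
  #3 SA[3]=20  'accb'
  #4 SA[4]=7  'aebbecabbecabaccb'
  #5 SA[5]=23  'b'
  #6 SA[6]=19  'baccb'
  #7 SA[7]=6  'baebbecabbecabaccb'
  #8 SA[8]=14  'bbecabaccb'
  #9 SA[9]=9  'bbecabbecabaccb'
  #10 SA[10]=3  'bdebaebbecabbecabaccb'
  #11 SA[11]=15  'becabaccb'
  #12 SA[12]=10  'becabbecabaccb'
  #13 SA[13]=17  'cabaccb'
  #14 SA[14]=12  'cabbecabaccb'
  #15 SA[15]=22  'cb'
  #16 SA[16]=21  'ccb'
  #17 SA[17]=1  'dabdebaebbecabbecabaccb'
  #18 SA[18]=0  'ddabdebaebbecabbecabaccb'
  #19 SA[19]=4  'debaebbecabbecabaccb'
  #20 SA[20]=5  'ebaebbecabbecabaccb'
  #21 SA[21]=8  'ebbecabbecabaccb'
  #22 SA[22]=16  'ecabaccb'
  #23 SA[23]=11  'ecabbecabaccb'

SA = [18, 13, 2, 20, 7, 23, 19, 6, 14, 9, 3, 15, 10, 17, 12, 22, 21, 1, 0, 4, 5, 8, 16, 11]
i: (SA[i-1],SA[i]) lcp shared
  1: (18,13) 2 'ab'
  2: (13,2) 2 'ab'
  3: (2,20) 1 'a'
  4: (20,7) 1 'a'
  5: (7,23) 0 ''
  6: (23,19) 1 'b'
  7: (19,6) 2 'ba'
  8: (6,14) 1 'b'
  9: (14,9) 6 'bbecab'
  10: (9,3) 1 'b'
  11: (3,15) 1 'b'
  12: (15,10) 5 'becab'
  13: (10,17) 0 ''
  14: (17,12) 3 'cab'
  15: (12,22) 1 'c'
  16: (22,21) 1 'c'
  17: (21,1) 0 ''
  18: (1,0) 1 'd'
  19: (0,4) 1 'd'
  20: (4,5) 0 ''
  21: (5,8) 2 'eb'
  22: (8,16) 1 'e'
  23: (16,11) 4 'ecab'

[0, 2, 2, 1, 1, 0, 1, 2, 1, 6, 1, 1, 5, 0, 3, 1, 1, 0, 1, 1, 0, 2, 1, 4]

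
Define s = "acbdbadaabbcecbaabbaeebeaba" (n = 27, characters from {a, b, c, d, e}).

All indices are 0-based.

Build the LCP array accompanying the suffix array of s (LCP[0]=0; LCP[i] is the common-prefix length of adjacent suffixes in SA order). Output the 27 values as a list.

[0, 1, 4, 1, 2, 3, 1, 1, 1, 0, 2, 2, 2, 1, 2, 1, 1, 1, 0, 2, 1, 0, 1, 0, 1, 1, 1]

rank→(start, suffix):
  0 → (26, 'a')
  1 → (15, 'aabbaeebeaba')
  2 → (7, 'aabbcecbaabbaeebeaba')
  3 → (24, 'aba')
  4 → (16, 'abbaeebeaba')
  5 → (8, 'abbcecbaabbaeebeaba')
  6 → (0, 'acbdbadaabbcecbaabbaeebeaba')
  7 → (5, 'adaabbcecbaabbaeebeaba')
  8 → (19, 'aeebeaba')
  9 → (25, 'ba')
  10 → (14, 'baabbaeebeaba')
  11 → (4, 'badaabbcecbaabbaeebeaba')
  12 → (18, 'baeebeaba')
  13 → (17, 'bbaeebeaba')
  14 → (9, 'bbcecbaabbaeebeaba')
  15 → (10, 'bcecbaabbaeebeaba')
  16 → (2, 'bdbadaabbcecbaabbaeebeaba')
  17 → (22, 'beaba')
  18 → (13, 'cbaabbaeebeaba')
  19 → (1, 'cbdbadaabbcecbaabbaeebeaba')
  20 → (11, 'cecbaabbaeebeaba')
  21 → (6, 'daabbcecbaabbaeebeaba')
  22 → (3, 'dbadaabbcecbaabbaeebeaba')
  23 → (23, 'eaba')
  24 → (21, 'ebeaba')
  25 → (12, 'ecbaabbaeebeaba')
  26 → (20, 'eebeaba')

SA = [26, 15, 7, 24, 16, 8, 0, 5, 19, 25, 14, 4, 18, 17, 9, 10, 2, 22, 13, 1, 11, 6, 3, 23, 21, 12, 20]
i: (SA[i-1],SA[i]) lcp shared
  1: (26,15) 1 'a'
  2: (15,7) 4 'aabb'
  3: (7,24) 1 'a'
  4: (24,16) 2 'ab'
  5: (16,8) 3 'abb'
  6: (8,0) 1 'a'
  7: (0,5) 1 'a'
  8: (5,19) 1 'a'
  9: (19,25) 0 ''
  10: (25,14) 2 'ba'
  11: (14,4) 2 'ba'
  12: (4,18) 2 'ba'
  13: (18,17) 1 'b'
  14: (17,9) 2 'bb'
  15: (9,10) 1 'b'
  16: (10,2) 1 'b'
  17: (2,22) 1 'b'
  18: (22,13) 0 ''
  19: (13,1) 2 'cb'
  20: (1,11) 1 'c'
  21: (11,6) 0 ''
  22: (6,3) 1 'd'
  23: (3,23) 0 ''
  24: (23,21) 1 'e'
  25: (21,12) 1 'e'
  26: (12,20) 1 'e'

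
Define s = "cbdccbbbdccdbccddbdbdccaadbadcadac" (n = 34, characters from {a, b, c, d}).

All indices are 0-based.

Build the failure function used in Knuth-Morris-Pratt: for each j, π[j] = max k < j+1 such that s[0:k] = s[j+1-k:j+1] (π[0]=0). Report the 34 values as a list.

[0, 0, 0, 1, 1, 2, 0, 0, 0, 1, 1, 0, 0, 1, 1, 0, 0, 0, 0, 0, 0, 1, 1, 0, 0, 0, 0, 0, 0, 1, 0, 0, 0, 1]

π[0] = 0
j=1 s[j]='b': π[1]=0 (border '')
j=2 s[j]='d': π[2]=0 (border '')
j=3 s[j]='c': π[3]=1 (border 'c')
j=4 s[j]='c': k: 1→0; π[4]=1 (border 'c')
j=5 s[j]='b': π[5]=2 (border 'cb')
j=6 s[j]='b': k: 2→0; π[6]=0 (border '')
j=7 s[j]='b': π[7]=0 (border '')
j=8 s[j]='d': π[8]=0 (border '')
j=9 s[j]='c': π[9]=1 (border 'c')
j=10 s[j]='c': k: 1→0; π[10]=1 (border 'c')
j=11 s[j]='d': k: 1→0; π[11]=0 (border '')
j=12 s[j]='b': π[12]=0 (border '')
j=13 s[j]='c': π[13]=1 (border 'c')
j=14 s[j]='c': k: 1→0; π[14]=1 (border 'c')
j=15 s[j]='d': k: 1→0; π[15]=0 (border '')
j=16 s[j]='d': π[16]=0 (border '')
j=17 s[j]='b': π[17]=0 (border '')
j=18 s[j]='d': π[18]=0 (border '')
j=19 s[j]='b': π[19]=0 (border '')
j=20 s[j]='d': π[20]=0 (border '')
j=21 s[j]='c': π[21]=1 (border 'c')
j=22 s[j]='c': k: 1→0; π[22]=1 (border 'c')
j=23 s[j]='a': k: 1→0; π[23]=0 (border '')
j=24 s[j]='a': π[24]=0 (border '')
j=25 s[j]='d': π[25]=0 (border '')
j=26 s[j]='b': π[26]=0 (border '')
j=27 s[j]='a': π[27]=0 (border '')
j=28 s[j]='d': π[28]=0 (border '')
j=29 s[j]='c': π[29]=1 (border 'c')
j=30 s[j]='a': k: 1→0; π[30]=0 (border '')
j=31 s[j]='d': π[31]=0 (border '')
j=32 s[j]='a': π[32]=0 (border '')
j=33 s[j]='c': π[33]=1 (border 'c')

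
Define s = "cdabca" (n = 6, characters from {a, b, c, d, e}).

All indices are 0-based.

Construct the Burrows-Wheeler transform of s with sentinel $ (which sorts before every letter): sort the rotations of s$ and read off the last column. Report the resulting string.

rank  rotation last
    0  $cdabca  a
    1  a$cdabc  c
    2  abca$cd  d
    3  bca$cda  a
    4  ca$cdab  b
    5  cdabca$  $
    6  dabca$c  c

acdab$c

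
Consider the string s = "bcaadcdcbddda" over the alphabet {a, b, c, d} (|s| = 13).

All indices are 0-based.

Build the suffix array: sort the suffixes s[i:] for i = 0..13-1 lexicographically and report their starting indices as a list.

[12, 2, 3, 0, 8, 1, 7, 5, 11, 6, 4, 10, 9]

rank | idx | suffix
   0 |  12 | a
   1 |   2 | aadcdcbddda
   2 |   3 | adcdcbddda
   3 |   0 | bcaadcdcbddda
   4 |   8 | bddda
   5 |   1 | caadcdcbddda
   6 |   7 | cbddda
   7 |   5 | cdcbddda
   8 |  11 | da
   9 |   6 | dcbddda
  10 |   4 | dcdcbddda
  11 |  10 | dda
  12 |   9 | ddda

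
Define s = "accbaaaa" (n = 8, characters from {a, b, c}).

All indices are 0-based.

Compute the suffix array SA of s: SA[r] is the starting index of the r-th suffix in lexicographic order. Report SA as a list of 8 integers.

[7, 6, 5, 4, 0, 3, 2, 1]

rank→(start, suffix):
  0 → (7, 'a')
  1 → (6, 'aa')
  2 → (5, 'aaa')
  3 → (4, 'aaaa')
  4 → (0, 'accbaaaa')
  5 → (3, 'baaaa')
  6 → (2, 'cbaaaa')
  7 → (1, 'ccbaaaa')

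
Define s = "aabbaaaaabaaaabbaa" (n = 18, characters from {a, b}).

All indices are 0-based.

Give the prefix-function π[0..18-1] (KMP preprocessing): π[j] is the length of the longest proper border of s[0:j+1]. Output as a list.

[0, 1, 0, 0, 1, 2, 2, 2, 2, 3, 1, 2, 2, 2, 3, 4, 5, 6]

π[0] = 0
j=1 s[j]='a': π[1]=1 (border 'a')
j=2 s[j]='b': k: 1→0; π[2]=0 (border '')
j=3 s[j]='b': π[3]=0 (border '')
j=4 s[j]='a': π[4]=1 (border 'a')
j=5 s[j]='a': π[5]=2 (border 'aa')
j=6 s[j]='a': k: 2→1; π[6]=2 (border 'aa')
j=7 s[j]='a': k: 2→1; π[7]=2 (border 'aa')
j=8 s[j]='a': k: 2→1; π[8]=2 (border 'aa')
j=9 s[j]='b': π[9]=3 (border 'aab')
j=10 s[j]='a': k: 3→0; π[10]=1 (border 'a')
j=11 s[j]='a': π[11]=2 (border 'aa')
j=12 s[j]='a': k: 2→1; π[12]=2 (border 'aa')
j=13 s[j]='a': k: 2→1; π[13]=2 (border 'aa')
j=14 s[j]='b': π[14]=3 (border 'aab')
j=15 s[j]='b': π[15]=4 (border 'aabb')
j=16 s[j]='a': π[16]=5 (border 'aabba')
j=17 s[j]='a': π[17]=6 (border 'aabbaa')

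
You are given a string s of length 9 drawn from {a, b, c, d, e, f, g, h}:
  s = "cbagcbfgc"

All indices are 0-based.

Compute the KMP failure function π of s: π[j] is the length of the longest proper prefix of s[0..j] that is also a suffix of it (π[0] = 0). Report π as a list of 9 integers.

π[0] = 0
j=1 s[j]='b': π[1]=0 (border '')
j=2 s[j]='a': π[2]=0 (border '')
j=3 s[j]='g': π[3]=0 (border '')
j=4 s[j]='c': π[4]=1 (border 'c')
j=5 s[j]='b': π[5]=2 (border 'cb')
j=6 s[j]='f': k: 2→0; π[6]=0 (border '')
j=7 s[j]='g': π[7]=0 (border '')
j=8 s[j]='c': π[8]=1 (border 'c')

[0, 0, 0, 0, 1, 2, 0, 0, 1]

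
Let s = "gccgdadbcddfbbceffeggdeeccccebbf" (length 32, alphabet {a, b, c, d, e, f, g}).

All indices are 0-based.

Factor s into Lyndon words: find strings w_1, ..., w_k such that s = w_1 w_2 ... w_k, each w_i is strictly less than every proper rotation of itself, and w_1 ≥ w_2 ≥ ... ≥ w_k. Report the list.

["g", "ccgd", "adbcddfbbceffeggdeeccccebbf"]

emit factor 1: 'g' (i=0, period=1)
emit factor 2: 'ccgd' (i=1, period=4)
emit factor 3: 'adbcddfbbceffeggdeeccccebbf' (i=5, period=27)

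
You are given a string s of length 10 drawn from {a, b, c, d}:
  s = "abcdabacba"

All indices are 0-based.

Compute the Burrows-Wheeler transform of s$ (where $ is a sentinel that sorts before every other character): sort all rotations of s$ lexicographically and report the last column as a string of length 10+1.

rank  rotation     last
    0  $abcdabacba  a
    1  a$abcdabacb  b
    2  abacba$abcd  d
    3  abcdabacba$  $
    4  acba$abcdab  b
    5  ba$abcdabac  c
    6  bacba$abcda  a
    7  bcdabacba$a  a
    8  cba$abcdaba  a
    9  cdabacba$ab  b
   10  dabacba$abc  c

abd$bcaaabc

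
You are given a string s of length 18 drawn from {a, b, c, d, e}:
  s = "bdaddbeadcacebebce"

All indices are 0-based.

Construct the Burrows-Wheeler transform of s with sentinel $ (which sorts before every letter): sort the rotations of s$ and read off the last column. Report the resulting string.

rank  rotation             last
    0  $bdaddbeadcacebebce  e
    1  acebebce$bdaddbeadc  c
    2  adcacebebce$bdaddbe  e
    3  addbeadcacebebce$bd  d
    4  bce$bdaddbeadcacebe  e
    5  bdaddbeadcacebebce$  $
    6  beadcacebebce$bdadd  d
    7  bebce$bdaddbeadcace  e
    8  cacebebce$bdaddbead  d
    9  ce$bdaddbeadcacebeb  b
   10  cebebce$bdaddbeadca  a
   11  daddbeadcacebebce$b  b
   12  dbeadcacebebce$bdad  d
   13  dcacebebce$bdaddbea  a
   14  ddbeadcacebebce$bda  a
   15  e$bdaddbeadcacebebc  c
   16  eadcacebebce$bdaddb  b
   17  ebce$bdaddbeadcaceb  b
   18  ebebce$bdaddbeadcac  c

ecede$dedbabdaacbbc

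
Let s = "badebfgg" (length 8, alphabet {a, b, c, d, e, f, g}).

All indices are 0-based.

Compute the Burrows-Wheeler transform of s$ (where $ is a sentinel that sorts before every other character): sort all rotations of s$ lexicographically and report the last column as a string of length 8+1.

gb$eadbgf

rank  rotation   last
    0  $badebfgg  g
    1  adebfgg$b  b
    2  badebfgg$  $
    3  bfgg$bade  e
    4  debfgg$ba  a
    5  ebfgg$bad  d
    6  fgg$badeb  b
    7  g$badebfg  g
    8  gg$badebf  f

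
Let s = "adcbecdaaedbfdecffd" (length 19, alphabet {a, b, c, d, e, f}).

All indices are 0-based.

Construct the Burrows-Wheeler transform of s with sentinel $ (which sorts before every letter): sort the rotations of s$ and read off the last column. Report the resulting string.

rank  rotation              last
    0  $adcbecdaaedbfdecffd  d
    1  aaedbfdecffd$adcbecd  d
    2  adcbecdaaedbfdecffd$  $
    3  aedbfdecffd$adcbecda  a
    4  becdaaedbfdecffd$adc  c
    5  bfdecffd$adcbecdaaed  d
    6  cbecdaaedbfdecffd$ad  d
    7  cdaaedbfdecffd$adcbe  e
    8  cffd$adcbecdaaedbfde  e
    9  d$adcbecdaaedbfdecff  f
   10  daaedbfdecffd$adcbec  c
   11  dbfdecffd$adcbecdaae  e
   12  dcbecdaaedbfdecffd$a  a
   13  decffd$adcbecdaaedbf  f
   14  ecdaaedbfdecffd$adcb  b
   15  ecffd$adcbecdaaedbfd  d
   16  edbfdecffd$adcbecdaa  a
   17  fd$adcbecdaaedbfdecf  f
   18  fdecffd$adcbecdaaedb  b
   19  ffd$adcbecdaaedbfdec  c

dd$acddeefceafbdafbc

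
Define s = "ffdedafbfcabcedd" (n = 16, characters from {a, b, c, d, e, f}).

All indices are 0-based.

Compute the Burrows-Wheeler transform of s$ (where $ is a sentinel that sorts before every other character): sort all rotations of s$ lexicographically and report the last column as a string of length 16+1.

rank  rotation           last
    0  $ffdedafbfcabcedd  d
    1  abcedd$ffdedafbfc  c
    2  afbfcabcedd$ffded  d
    3  bcedd$ffdedafbfca  a
    4  bfcabcedd$ffdedaf  f
    5  cabcedd$ffdedafbf  f
    6  cedd$ffdedafbfcab  b
    7  d$ffdedafbfcabced  d
    8  dafbfcabcedd$ffde  e
    9  dd$ffdedafbfcabce  e
   10  dedafbfcabcedd$ff  f
   11  edafbfcabcedd$ffd  d
   12  edd$ffdedafbfcabc  c
   13  fbfcabcedd$ffdeda  a
   14  fcabcedd$ffdedafb  b
   15  fdedafbfcabcedd$f  f
   16  ffdedafbfcabcedd$  $

dcdaffbdeefdcabf$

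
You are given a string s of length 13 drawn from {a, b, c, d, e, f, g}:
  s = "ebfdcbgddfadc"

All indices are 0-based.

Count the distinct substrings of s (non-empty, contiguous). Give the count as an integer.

84

rank→(start, suffix):
  0 → (10, 'adc')
  1 → (1, 'bfdcbgddfadc')
  2 → (5, 'bgddfadc')
  3 → (12, 'c')
  4 → (4, 'cbgddfadc')
  5 → (11, 'dc')
  6 → (3, 'dcbgddfadc')
  7 → (7, 'ddfadc')
  8 → (8, 'dfadc')
  9 → (0, 'ebfdcbgddfadc')
  10 → (9, 'fadc')
  11 → (2, 'fdcbgddfadc')
  12 → (6, 'gddfadc')

SA = [10, 1, 5, 12, 4, 11, 3, 7, 8, 0, 9, 2, 6]
[i] adj suffixes → lcp
  [1] 10/1 → 0 ('')
  [2] 1/5 → 1 ('b')
  [3] 5/12 → 0 ('')
  [4] 12/4 → 1 ('c')
  [5] 4/11 → 0 ('')
  [6] 11/3 → 2 ('dc')
  [7] 3/7 → 1 ('d')
  [8] 7/8 → 1 ('d')
  [9] 8/0 → 0 ('')
  [10] 0/9 → 0 ('')
  [11] 9/2 → 1 ('f')
  [12] 2/6 → 0 ('')

n(n+1)/2 = 13·14/2 = 91
Σ LCP = 0 + 0 + 1 + 0 + 1 + 0 + 2 + 1 + 1 + 0 + 0 + 1 + 0 = 7
distinct = 91 − 7 = 84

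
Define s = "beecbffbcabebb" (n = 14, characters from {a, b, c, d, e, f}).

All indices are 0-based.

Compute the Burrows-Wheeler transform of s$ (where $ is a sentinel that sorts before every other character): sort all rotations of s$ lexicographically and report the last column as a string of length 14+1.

bcbefa$cbebebfb

rank  rotation         last
    0  $beecbffbcabebb  b
    1  abebb$beecbffbc  c
    2  b$beecbffbcabeb  b
    3  bb$beecbffbcabe  e
    4  bcabebb$beecbff  f
    5  bebb$beecbffbca  a
    6  beecbffbcabebb$  $
    7  bffbcabebb$beec  c
    8  cabebb$beecbffb  b
    9  cbffbcabebb$bee  e
   10  ebb$beecbffbcab  b
   11  ecbffbcabebb$be  e
   12  eecbffbcabebb$b  b
   13  fbcabebb$beecbf  f
   14  ffbcabebb$beecb  b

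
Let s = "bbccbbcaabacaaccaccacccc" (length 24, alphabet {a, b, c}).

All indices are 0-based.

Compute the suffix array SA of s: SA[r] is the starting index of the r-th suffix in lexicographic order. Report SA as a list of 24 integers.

rank→(start, suffix):
  0 → (7, 'aabacaaccaccacccc')
  1 → (12, 'aaccaccacccc')
  2 → (8, 'abacaaccaccacccc')
  3 → (10, 'acaaccaccacccc')
  4 → (13, 'accaccacccc')
  5 → (16, 'accacccc')
  6 → (19, 'acccc')
  7 → (9, 'bacaaccaccacccc')
  8 → (4, 'bbcaabacaaccaccacccc')
  9 → (0, 'bbccbbcaabacaaccaccacccc')
  10 → (5, 'bcaabacaaccaccacccc')
  11 → (1, 'bccbbcaabacaaccaccacccc')
  12 → (23, 'c')
  13 → (6, 'caabacaaccaccacccc')
  14 → (11, 'caaccaccacccc')
  15 → (15, 'caccacccc')
  16 → (18, 'cacccc')
  17 → (3, 'cbbcaabacaaccaccacccc')
  18 → (22, 'cc')
  19 → (14, 'ccaccacccc')
  20 → (17, 'ccacccc')
  21 → (2, 'ccbbcaabacaaccaccacccc')
  22 → (21, 'ccc')
  23 → (20, 'cccc')

[7, 12, 8, 10, 13, 16, 19, 9, 4, 0, 5, 1, 23, 6, 11, 15, 18, 3, 22, 14, 17, 2, 21, 20]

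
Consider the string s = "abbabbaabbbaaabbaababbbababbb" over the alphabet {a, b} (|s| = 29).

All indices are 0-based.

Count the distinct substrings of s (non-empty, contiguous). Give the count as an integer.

345

rank | idx | suffix
   0 |  11 | aaabbaababbbababbb
   1 |  16 | aababbbababbb
   2 |  12 | aabbaababbbababbb
   3 |   6 | aabbbaaabbaababbbababbb
   4 |  23 | ababbb
   5 |  17 | ababbbababbb
   6 |  13 | abbaababbbababbb
   7 |   3 | abbaabbbaaabbaababbbababbb
   8 |   0 | abbabbaabbbaaabbaababbbababbb
   9 |  25 | abbb
  10 |   7 | abbbaaabbaababbbababbb
  11 |  19 | abbbababbb
  12 |  28 | b
  13 |  10 | baaabbaababbbababbb
  14 |  15 | baababbbababbb
  15 |   5 | baabbbaaabbaababbbababbb
  16 |  22 | bababbb
  17 |   2 | babbaabbbaaabbaababbbababbb
  18 |  24 | babbb
  19 |  18 | babbbababbb
  20 |  27 | bb
  21 |   9 | bbaaabbaababbbababbb
  22 |  14 | bbaababbbababbb
  23 |   4 | bbaabbbaaabbaababbbababbb
  24 |  21 | bbababbb
  25 |   1 | bbabbaabbbaaabbaababbbababbb
  26 |  26 | bbb
  27 |   8 | bbbaaabbaababbbababbb
  28 |  20 | bbbababbb

SA = [11, 16, 12, 6, 23, 17, 13, 3, 0, 25, 7, 19, 28, 10, 15, 5, 22, 2, 24, 18, 27, 9, 14, 4, 21, 1, 26, 8, 20]
i: (SA[i-1],SA[i]) lcp shared
  1: (11,16) 2 'aa'
  2: (16,12) 3 'aab'
  3: (12,6) 4 'aabb'
  4: (6,23) 1 'a'
  5: (23,17) 6 'ababbb'
  6: (17,13) 2 'ab'
  7: (13,3) 6 'abbaab'
  8: (3,0) 4 'abba'
  9: (0,25) 3 'abb'
  10: (25,7) 4 'abbb'
  11: (7,19) 5 'abbba'
  12: (19,28) 0 ''
  13: (28,10) 1 'b'
  14: (10,15) 3 'baa'
  15: (15,5) 4 'baab'
  16: (5,22) 2 'ba'
  17: (22,2) 3 'bab'
  18: (2,24) 4 'babb'
  19: (24,18) 5 'babbb'
  20: (18,27) 1 'b'
  21: (27,9) 2 'bb'
  22: (9,14) 4 'bbaa'
  23: (14,4) 5 'bbaab'
  24: (4,21) 3 'bba'
  25: (21,1) 4 'bbab'
  26: (1,26) 2 'bb'
  27: (26,8) 3 'bbb'
  28: (8,20) 4 'bbba'

n(n+1)/2 = 29·30/2 = 435
Σ LCP = 0 + 2 + 3 + 4 + 1 + 6 + 2 + 6 + 4 + 3 + 4 + 5 + 0 + 1 + 3 + 4 + 2 + 3 + 4 + 5 + 1 + 2 + 4 + 5 + 3 + 4 + 2 + 3 + 4 = 90
distinct = 435 − 90 = 345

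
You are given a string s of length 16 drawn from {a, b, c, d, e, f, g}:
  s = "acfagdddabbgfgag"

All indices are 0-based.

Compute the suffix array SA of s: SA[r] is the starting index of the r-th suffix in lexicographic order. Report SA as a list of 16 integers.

sorted suffixes:
  #0 SA[0]=8  'abbgfgag'
  #1 SA[1]=0  'acfagdddabbgfgag'
  #2 SA[2]=14  'ag'
  #3 SA[3]=3  'agdddabbgfgag'
  #4 SA[4]=9  'bbgfgag'
  #5 SA[5]=10  'bgfgag'
  #6 SA[6]=1  'cfagdddabbgfgag'
  #7 SA[7]=7  'dabbgfgag'
  #8 SA[8]=6  'ddabbgfgag'
  #9 SA[9]=5  'dddabbgfgag'
  #10 SA[10]=2  'fagdddabbgfgag'
  #11 SA[11]=12  'fgag'
  #12 SA[12]=15  'g'
  #13 SA[13]=13  'gag'
  #14 SA[14]=4  'gdddabbgfgag'
  #15 SA[15]=11  'gfgag'

[8, 0, 14, 3, 9, 10, 1, 7, 6, 5, 2, 12, 15, 13, 4, 11]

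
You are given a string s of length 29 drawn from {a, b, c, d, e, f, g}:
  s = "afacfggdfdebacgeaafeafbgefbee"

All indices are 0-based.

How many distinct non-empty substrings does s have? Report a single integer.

407

sorted suffixes:
  #0 SA[0]=16  'aafeafbgefbee'
  #1 SA[1]=2  'acfggdfdebacgeaafeafbgefbee'
  #2 SA[2]=12  'acgeaafeafbgefbee'
  #3 SA[3]=0  'afacfggdfdebacgeaafeafbgefbee'
  #4 SA[4]=20  'afbgefbee'
  #5 SA[5]=17  'afeafbgefbee'
  #6 SA[6]=11  'bacgeaafeafbgefbee'
  #7 SA[7]=26  'bee'
  #8 SA[8]=22  'bgefbee'
  #9 SA[9]=3  'cfggdfdebacgeaafeafbgefbee'
  #10 SA[10]=13  'cgeaafeafbgefbee'
  #11 SA[11]=9  'debacgeaafeafbgefbee'
  #12 SA[12]=7  'dfdebacgeaafeafbgefbee'
  #13 SA[13]=28  'e'
  #14 SA[14]=15  'eaafeafbgefbee'
  #15 SA[15]=19  'eafbgefbee'
  #16 SA[16]=10  'ebacgeaafeafbgefbee'
  #17 SA[17]=27  'ee'
  #18 SA[18]=24  'efbee'
  #19 SA[19]=1  'facfggdfdebacgeaafeafbgefbee'
  #20 SA[20]=25  'fbee'
  #21 SA[21]=21  'fbgefbee'
  #22 SA[22]=8  'fdebacgeaafeafbgefbee'
  #23 SA[23]=18  'feafbgefbee'
  #24 SA[24]=4  'fggdfdebacgeaafeafbgefbee'
  #25 SA[25]=6  'gdfdebacgeaafeafbgefbee'
  #26 SA[26]=14  'geaafeafbgefbee'
  #27 SA[27]=23  'gefbee'
  #28 SA[28]=5  'ggdfdebacgeaafeafbgefbee'

SA = [16, 2, 12, 0, 20, 17, 11, 26, 22, 3, 13, 9, 7, 28, 15, 19, 10, 27, 24, 1, 25, 21, 8, 18, 4, 6, 14, 23, 5]
[i] adj suffixes → lcp
  [1] 16/2 → 1 ('a')
  [2] 2/12 → 2 ('ac')
  [3] 12/0 → 1 ('a')
  [4] 0/20 → 2 ('af')
  [5] 20/17 → 2 ('af')
  [6] 17/11 → 0 ('')
  [7] 11/26 → 1 ('b')
  [8] 26/22 → 1 ('b')
  [9] 22/3 → 0 ('')
  [10] 3/13 → 1 ('c')
  [11] 13/9 → 0 ('')
  [12] 9/7 → 1 ('d')
  [13] 7/28 → 0 ('')
  [14] 28/15 → 1 ('e')
  [15] 15/19 → 2 ('ea')
  [16] 19/10 → 1 ('e')
  [17] 10/27 → 1 ('e')
  [18] 27/24 → 1 ('e')
  [19] 24/1 → 0 ('')
  [20] 1/25 → 1 ('f')
  [21] 25/21 → 2 ('fb')
  [22] 21/8 → 1 ('f')
  [23] 8/18 → 1 ('f')
  [24] 18/4 → 1 ('f')
  [25] 4/6 → 0 ('')
  [26] 6/14 → 1 ('g')
  [27] 14/23 → 2 ('ge')
  [28] 23/5 → 1 ('g')

n(n+1)/2 = 29·30/2 = 435
Σ LCP = 0 + 1 + 2 + 1 + 2 + 2 + 0 + 1 + 1 + 0 + 1 + 0 + 1 + 0 + 1 + 2 + 1 + 1 + 1 + 0 + 1 + 2 + 1 + 1 + 1 + 0 + 1 + 2 + 1 = 28
distinct = 435 − 28 = 407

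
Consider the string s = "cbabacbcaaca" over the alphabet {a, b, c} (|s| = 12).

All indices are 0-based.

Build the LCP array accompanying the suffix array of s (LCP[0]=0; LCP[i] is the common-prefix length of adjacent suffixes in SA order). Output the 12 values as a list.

[0, 1, 1, 1, 2, 0, 2, 1, 0, 2, 1, 2]

rank | idx | suffix
   0 |  11 | a
   1 |   8 | aaca
   2 |   2 | abacbcaaca
   3 |   9 | aca
   4 |   4 | acbcaaca
   5 |   1 | babacbcaaca
   6 |   3 | bacbcaaca
   7 |   6 | bcaaca
   8 |  10 | ca
   9 |   7 | caaca
  10 |   0 | cbabacbcaaca
  11 |   5 | cbcaaca

SA = [11, 8, 2, 9, 4, 1, 3, 6, 10, 7, 0, 5]
[i] adj suffixes → lcp
  [1] 11/8 → 1 ('a')
  [2] 8/2 → 1 ('a')
  [3] 2/9 → 1 ('a')
  [4] 9/4 → 2 ('ac')
  [5] 4/1 → 0 ('')
  [6] 1/3 → 2 ('ba')
  [7] 3/6 → 1 ('b')
  [8] 6/10 → 0 ('')
  [9] 10/7 → 2 ('ca')
  [10] 7/0 → 1 ('c')
  [11] 0/5 → 2 ('cb')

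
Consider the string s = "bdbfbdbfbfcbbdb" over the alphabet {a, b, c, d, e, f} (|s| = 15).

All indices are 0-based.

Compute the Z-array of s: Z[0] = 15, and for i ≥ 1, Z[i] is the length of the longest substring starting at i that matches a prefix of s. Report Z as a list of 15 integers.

[15, 0, 1, 0, 5, 0, 1, 0, 1, 0, 0, 1, 3, 0, 1]

Z[0]=15
i=1: outside box; Z[1]=0
i=2: outside box; Z[2]=1 scan→box=[2,3)
i=3: outside box; Z[3]=0
i=4: outside box; Z[4]=5 scan→box=[4,9)
i=5: min(r-i=4, Z[1]=0)=0; Z[5]=0
i=6: min(r-i=3, Z[2]=1)=1; Z[6]=1
i=7: min(r-i=2, Z[3]=0)=0; Z[7]=0
i=8: min(r-i=1, Z[4]=5)=1; Z[8]=1
i=9: outside box; Z[9]=0
i=10: outside box; Z[10]=0
i=11: outside box; Z[11]=1 scan→box=[11,12)
i=12: outside box; Z[12]=3 scan→box=[12,15)
i=13: min(r-i=2, Z[1]=0)=0; Z[13]=0
i=14: min(r-i=1, Z[2]=1)=1; Z[14]=1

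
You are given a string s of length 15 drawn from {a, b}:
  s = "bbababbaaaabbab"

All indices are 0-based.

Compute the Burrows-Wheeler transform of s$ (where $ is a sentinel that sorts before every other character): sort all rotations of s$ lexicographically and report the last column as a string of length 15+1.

bbaabbbaabbbaaa$

rank  rotation          last
    0  $bbababbaaaabbab  b
    1  aaaabbab$bbababb  b
    2  aaabbab$bbababba  a
    3  aabbab$bbababbaa  a
    4  ab$bbababbaaaabb  b
    5  ababbaaaabbab$bb  b
    6  abbaaaabbab$bbab  b
    7  abbab$bbababbaaa  a
    8  b$bbababbaaaabba  a
    9  baaaabbab$bbabab  b
   10  bab$bbababbaaaab  b
   11  bababbaaaabbab$b  b
   12  babbaaaabbab$bba  a
   13  bbaaaabbab$bbaba  a
   14  bbab$bbababbaaaa  a
   15  bbababbaaaabbab$  $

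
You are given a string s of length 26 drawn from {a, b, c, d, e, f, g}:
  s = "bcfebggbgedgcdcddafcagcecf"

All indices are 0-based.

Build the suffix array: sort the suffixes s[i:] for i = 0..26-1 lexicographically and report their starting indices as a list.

sorted suffixes:
  #0 SA[0]=17  'afcagcecf'
  #1 SA[1]=20  'agcecf'
  #2 SA[2]=0  'bcfebggbgedgcdcddafcagcecf'
  #3 SA[3]=7  'bgedgcdcddafcagcecf'
  #4 SA[4]=4  'bggbgedgcdcddafcagcecf'
  #5 SA[5]=19  'cagcecf'
  #6 SA[6]=12  'cdcddafcagcecf'
  #7 SA[7]=14  'cddafcagcecf'
  #8 SA[8]=22  'cecf'
  #9 SA[9]=24  'cf'
  #10 SA[10]=1  'cfebggbgedgcdcddafcagcecf'
  #11 SA[11]=16  'dafcagcecf'
  #12 SA[12]=13  'dcddafcagcecf'
  #13 SA[13]=15  'ddafcagcecf'
  #14 SA[14]=10  'dgcdcddafcagcecf'
  #15 SA[15]=3  'ebggbgedgcdcddafcagcecf'
  #16 SA[16]=23  'ecf'
  #17 SA[17]=9  'edgcdcddafcagcecf'
  #18 SA[18]=25  'f'
  #19 SA[19]=18  'fcagcecf'
  #20 SA[20]=2  'febggbgedgcdcddafcagcecf'
  #21 SA[21]=6  'gbgedgcdcddafcagcecf'
  #22 SA[22]=11  'gcdcddafcagcecf'
  #23 SA[23]=21  'gcecf'
  #24 SA[24]=8  'gedgcdcddafcagcecf'
  #25 SA[25]=5  'ggbgedgcdcddafcagcecf'

[17, 20, 0, 7, 4, 19, 12, 14, 22, 24, 1, 16, 13, 15, 10, 3, 23, 9, 25, 18, 2, 6, 11, 21, 8, 5]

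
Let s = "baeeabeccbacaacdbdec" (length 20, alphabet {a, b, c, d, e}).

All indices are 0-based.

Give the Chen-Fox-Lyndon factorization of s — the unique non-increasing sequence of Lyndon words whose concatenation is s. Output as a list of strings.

emit factor 1: 'b' (i=0, period=1)
emit factor 2: 'aee' (i=1, period=3)
emit factor 3: 'abeccbac' (i=4, period=8)
emit factor 4: 'aacdbdec' (i=12, period=8)

["b", "aee", "abeccbac", "aacdbdec"]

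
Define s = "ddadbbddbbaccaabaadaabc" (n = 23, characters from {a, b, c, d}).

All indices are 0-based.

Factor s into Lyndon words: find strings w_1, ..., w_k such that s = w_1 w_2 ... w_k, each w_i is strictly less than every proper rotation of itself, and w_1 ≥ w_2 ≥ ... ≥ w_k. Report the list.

emit factor 1: 'd' (i=0, period=1)
emit factor 2: 'd' (i=1, period=1)
emit factor 3: 'adbbddbb' (i=2, period=8)
emit factor 4: 'acc' (i=10, period=3)
emit factor 5: 'aabaadaabc' (i=13, period=10)

["d", "d", "adbbddbb", "acc", "aabaadaabc"]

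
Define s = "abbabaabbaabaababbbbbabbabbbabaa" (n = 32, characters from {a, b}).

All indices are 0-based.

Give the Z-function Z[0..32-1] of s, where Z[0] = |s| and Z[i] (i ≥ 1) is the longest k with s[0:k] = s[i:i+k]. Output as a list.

Z[0]=32
i=1: fresh scan; Z[1]=0
i=2: fresh scan; Z[2]=0
i=3: fresh scan; Z[3]=2 extend→box=[3,5)
i=4: min(r-i=1, Z[1]=0)=0; Z[4]=0
i=5: fresh scan; Z[5]=1 extend→box=[5,6)
i=6: fresh scan; Z[6]=4 extend→box=[6,10)
i=7: min(r-i=3, Z[1]=0)=0; Z[7]=0
i=8: min(r-i=2, Z[2]=0)=0; Z[8]=0
i=9: min(r-i=1, Z[3]=2)=1; Z[9]=1
i=10: fresh scan; Z[10]=2 extend→box=[10,12)
i=11: min(r-i=1, Z[1]=0)=0; Z[11]=0
i=12: fresh scan; Z[12]=1 extend→box=[12,13)
i=13: fresh scan; Z[13]=2 extend→box=[13,15)
i=14: min(r-i=1, Z[1]=0)=0; Z[14]=0
i=15: fresh scan; Z[15]=3 extend→box=[15,18)
i=16: min(r-i=2, Z[1]=0)=0; Z[16]=0
i=17: min(r-i=1, Z[2]=0)=0; Z[17]=0
i=18: fresh scan; Z[18]=0
i=19: fresh scan; Z[19]=0
i=20: fresh scan; Z[20]=0
i=21: fresh scan; Z[21]=5 extend→box=[21,26)
i=22: min(r-i=4, Z[1]=0)=0; Z[22]=0
i=23: min(r-i=3, Z[2]=0)=0; Z[23]=0
i=24: min(r-i=2, Z[3]=2)=2; Z[24]=3 extend→box=[24,27)
i=25: min(r-i=2, Z[1]=0)=0; Z[25]=0
i=26: min(r-i=1, Z[2]=0)=0; Z[26]=0
i=27: fresh scan; Z[27]=0
i=28: fresh scan; Z[28]=2 extend→box=[28,30)
i=29: min(r-i=1, Z[1]=0)=0; Z[29]=0
i=30: fresh scan; Z[30]=1 extend→box=[30,31)
i=31: fresh scan; Z[31]=1 extend→box=[31,32)

[32, 0, 0, 2, 0, 1, 4, 0, 0, 1, 2, 0, 1, 2, 0, 3, 0, 0, 0, 0, 0, 5, 0, 0, 3, 0, 0, 0, 2, 0, 1, 1]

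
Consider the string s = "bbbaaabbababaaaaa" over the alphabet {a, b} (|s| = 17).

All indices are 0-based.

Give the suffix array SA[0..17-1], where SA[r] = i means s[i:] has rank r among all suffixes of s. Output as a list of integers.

[16, 15, 14, 13, 12, 3, 4, 10, 8, 5, 11, 2, 9, 7, 1, 6, 0]

rank→(start, suffix):
  0 → (16, 'a')
  1 → (15, 'aa')
  2 → (14, 'aaa')
  3 → (13, 'aaaa')
  4 → (12, 'aaaaa')
  5 → (3, 'aaabbababaaaaa')
  6 → (4, 'aabbababaaaaa')
  7 → (10, 'abaaaaa')
  8 → (8, 'ababaaaaa')
  9 → (5, 'abbababaaaaa')
  10 → (11, 'baaaaa')
  11 → (2, 'baaabbababaaaaa')
  12 → (9, 'babaaaaa')
  13 → (7, 'bababaaaaa')
  14 → (1, 'bbaaabbababaaaaa')
  15 → (6, 'bbababaaaaa')
  16 → (0, 'bbbaaabbababaaaaa')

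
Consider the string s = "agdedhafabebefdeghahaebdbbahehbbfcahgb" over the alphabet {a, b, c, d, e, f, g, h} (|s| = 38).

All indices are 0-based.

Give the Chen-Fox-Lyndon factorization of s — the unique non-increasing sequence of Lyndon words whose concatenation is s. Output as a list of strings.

["agdedh", "af", "abebefdeghahaebdbbahehbbfcahgb"]

emit factor 1: 'agdedh' (i=0, period=6)
emit factor 2: 'af' (i=6, period=2)
emit factor 3: 'abebefdeghahaebdbbahehbbfcahgb' (i=8, period=30)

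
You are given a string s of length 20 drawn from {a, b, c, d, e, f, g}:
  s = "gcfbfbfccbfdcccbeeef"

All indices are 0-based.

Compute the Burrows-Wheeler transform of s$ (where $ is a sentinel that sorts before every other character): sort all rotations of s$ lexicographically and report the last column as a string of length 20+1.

rank  rotation               last
    0  $gcfbfbfccbfdcccbeeef  f
    1  beeef$gcfbfbfccbfdccc  c
    2  bfbfccbfdcccbeeef$gcf  f
    3  bfccbfdcccbeeef$gcfbf  f
    4  bfdcccbeeef$gcfbfbfcc  c
    5  cbeeef$gcfbfbfccbfdcc  c
    6  cbfdcccbeeef$gcfbfbfc  c
    7  ccbeeef$gcfbfbfccbfdc  c
    8  ccbfdcccbeeef$gcfbfbf  f
    9  cccbeeef$gcfbfbfccbfd  d
   10  cfbfbfccbfdcccbeeef$g  g
   11  dcccbeeef$gcfbfbfccbf  f
   12  eeef$gcfbfbfccbfdcccb  b
   13  eef$gcfbfbfccbfdcccbe  e
   14  ef$gcfbfbfccbfdcccbee  e
   15  f$gcfbfbfccbfdcccbeee  e
   16  fbfbfccbfdcccbeeef$gc  c
   17  fbfccbfdcccbeeef$gcfb  b
   18  fccbfdcccbeeef$gcfbfb  b
   19  fdcccbeeef$gcfbfbfccb  b
   20  gcfbfbfccbfdcccbeeef$  $

fcffccccfdgfbeeecbbb$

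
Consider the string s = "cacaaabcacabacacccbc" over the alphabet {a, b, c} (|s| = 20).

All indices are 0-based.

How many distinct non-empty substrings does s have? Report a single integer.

rank→(start, suffix):
  0 → (3, 'aaabcacabacacccbc')
  1 → (4, 'aabcacabacacccbc')
  2 → (10, 'abacacccbc')
  3 → (5, 'abcacabacacccbc')
  4 → (1, 'acaaabcacabacacccbc')
  5 → (8, 'acabacacccbc')
  6 → (12, 'acacccbc')
  7 → (14, 'acccbc')
  8 → (11, 'bacacccbc')
  9 → (18, 'bc')
  10 → (6, 'bcacabacacccbc')
  11 → (19, 'c')
  12 → (2, 'caaabcacabacacccbc')
  13 → (9, 'cabacacccbc')
  14 → (0, 'cacaaabcacabacacccbc')
  15 → (7, 'cacabacacccbc')
  16 → (13, 'cacccbc')
  17 → (17, 'cbc')
  18 → (16, 'ccbc')
  19 → (15, 'cccbc')

SA = [3, 4, 10, 5, 1, 8, 12, 14, 11, 18, 6, 19, 2, 9, 0, 7, 13, 17, 16, 15]
[i] adj suffixes → lcp
  [1] 3/4 → 2 ('aa')
  [2] 4/10 → 1 ('a')
  [3] 10/5 → 2 ('ab')
  [4] 5/1 → 1 ('a')
  [5] 1/8 → 3 ('aca')
  [6] 8/12 → 3 ('aca')
  [7] 12/14 → 2 ('ac')
  [8] 14/11 → 0 ('')
  [9] 11/18 → 1 ('b')
  [10] 18/6 → 2 ('bc')
  [11] 6/19 → 0 ('')
  [12] 19/2 → 1 ('c')
  [13] 2/9 → 2 ('ca')
  [14] 9/0 → 2 ('ca')
  [15] 0/7 → 4 ('caca')
  [16] 7/13 → 3 ('cac')
  [17] 13/17 → 1 ('c')
  [18] 17/16 → 1 ('c')
  [19] 16/15 → 2 ('cc')

n(n+1)/2 = 20·21/2 = 210
Σ LCP = 0 + 2 + 1 + 2 + 1 + 3 + 3 + 2 + 0 + 1 + 2 + 0 + 1 + 2 + 2 + 4 + 3 + 1 + 1 + 2 = 33
distinct = 210 − 33 = 177

177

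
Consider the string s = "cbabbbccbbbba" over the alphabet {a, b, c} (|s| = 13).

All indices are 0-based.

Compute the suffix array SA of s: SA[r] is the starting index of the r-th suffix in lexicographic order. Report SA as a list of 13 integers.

[12, 2, 11, 1, 10, 9, 8, 3, 4, 5, 0, 7, 6]

rank→(start, suffix):
  0 → (12, 'a')
  1 → (2, 'abbbccbbbba')
  2 → (11, 'ba')
  3 → (1, 'babbbccbbbba')
  4 → (10, 'bba')
  5 → (9, 'bbba')
  6 → (8, 'bbbba')
  7 → (3, 'bbbccbbbba')
  8 → (4, 'bbccbbbba')
  9 → (5, 'bccbbbba')
  10 → (0, 'cbabbbccbbbba')
  11 → (7, 'cbbbba')
  12 → (6, 'ccbbbba')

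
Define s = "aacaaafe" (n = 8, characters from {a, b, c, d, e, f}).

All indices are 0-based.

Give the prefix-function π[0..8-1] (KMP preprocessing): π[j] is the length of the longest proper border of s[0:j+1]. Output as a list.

π[0] = 0
j=1 s[j]='a': π[1]=1 (border 'a')
j=2 s[j]='c': k: 1→0; π[2]=0 (border '')
j=3 s[j]='a': π[3]=1 (border 'a')
j=4 s[j]='a': π[4]=2 (border 'aa')
j=5 s[j]='a': k: 2→1; π[5]=2 (border 'aa')
j=6 s[j]='f': k: 2→1→0; π[6]=0 (border '')
j=7 s[j]='e': π[7]=0 (border '')

[0, 1, 0, 1, 2, 2, 0, 0]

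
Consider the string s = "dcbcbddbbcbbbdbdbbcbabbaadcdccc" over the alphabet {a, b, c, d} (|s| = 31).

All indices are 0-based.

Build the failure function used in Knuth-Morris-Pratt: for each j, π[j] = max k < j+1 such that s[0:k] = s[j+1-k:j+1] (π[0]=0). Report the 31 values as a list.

[0, 0, 0, 0, 0, 1, 1, 0, 0, 0, 0, 0, 0, 1, 0, 1, 0, 0, 0, 0, 0, 0, 0, 0, 0, 1, 2, 1, 2, 0, 0]

π[0] = 0
j=1 s[j]='c': π[1]=0 (border '')
j=2 s[j]='b': π[2]=0 (border '')
j=3 s[j]='c': π[3]=0 (border '')
j=4 s[j]='b': π[4]=0 (border '')
j=5 s[j]='d': π[5]=1 (border 'd')
j=6 s[j]='d': k: 1→0; π[6]=1 (border 'd')
j=7 s[j]='b': k: 1→0; π[7]=0 (border '')
j=8 s[j]='b': π[8]=0 (border '')
j=9 s[j]='c': π[9]=0 (border '')
j=10 s[j]='b': π[10]=0 (border '')
j=11 s[j]='b': π[11]=0 (border '')
j=12 s[j]='b': π[12]=0 (border '')
j=13 s[j]='d': π[13]=1 (border 'd')
j=14 s[j]='b': k: 1→0; π[14]=0 (border '')
j=15 s[j]='d': π[15]=1 (border 'd')
j=16 s[j]='b': k: 1→0; π[16]=0 (border '')
j=17 s[j]='b': π[17]=0 (border '')
j=18 s[j]='c': π[18]=0 (border '')
j=19 s[j]='b': π[19]=0 (border '')
j=20 s[j]='a': π[20]=0 (border '')
j=21 s[j]='b': π[21]=0 (border '')
j=22 s[j]='b': π[22]=0 (border '')
j=23 s[j]='a': π[23]=0 (border '')
j=24 s[j]='a': π[24]=0 (border '')
j=25 s[j]='d': π[25]=1 (border 'd')
j=26 s[j]='c': π[26]=2 (border 'dc')
j=27 s[j]='d': k: 2→0; π[27]=1 (border 'd')
j=28 s[j]='c': π[28]=2 (border 'dc')
j=29 s[j]='c': k: 2→0; π[29]=0 (border '')
j=30 s[j]='c': π[30]=0 (border '')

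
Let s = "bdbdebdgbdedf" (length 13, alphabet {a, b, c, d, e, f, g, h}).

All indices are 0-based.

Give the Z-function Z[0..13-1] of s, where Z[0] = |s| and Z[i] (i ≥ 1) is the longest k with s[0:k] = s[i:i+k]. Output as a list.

Z[0]=13
i=1: fresh scan; Z[1]=0
i=2: fresh scan; Z[2]=2 grow→box=[2,4)
i=3: min(r-i=1, Z[1]=0)=0; Z[3]=0
i=4: fresh scan; Z[4]=0
i=5: fresh scan; Z[5]=2 grow→box=[5,7)
i=6: min(r-i=1, Z[1]=0)=0; Z[6]=0
i=7: fresh scan; Z[7]=0
i=8: fresh scan; Z[8]=2 grow→box=[8,10)
i=9: min(r-i=1, Z[1]=0)=0; Z[9]=0
i=10: fresh scan; Z[10]=0
i=11: fresh scan; Z[11]=0
i=12: fresh scan; Z[12]=0

[13, 0, 2, 0, 0, 2, 0, 0, 2, 0, 0, 0, 0]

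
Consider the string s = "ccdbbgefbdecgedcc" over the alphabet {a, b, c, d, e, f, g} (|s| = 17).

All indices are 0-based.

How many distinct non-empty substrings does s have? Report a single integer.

140

sorted suffixes:
  #0 SA[0]=3  'bbgefbdecgedcc'
  #1 SA[1]=8  'bdecgedcc'
  #2 SA[2]=4  'bgefbdecgedcc'
  #3 SA[3]=16  'c'
  #4 SA[4]=15  'cc'
  #5 SA[5]=0  'ccdbbgefbdecgedcc'
  #6 SA[6]=1  'cdbbgefbdecgedcc'
  #7 SA[7]=11  'cgedcc'
  #8 SA[8]=2  'dbbgefbdecgedcc'
  #9 SA[9]=14  'dcc'
  #10 SA[10]=9  'decgedcc'
  #11 SA[11]=10  'ecgedcc'
  #12 SA[12]=13  'edcc'
  #13 SA[13]=6  'efbdecgedcc'
  #14 SA[14]=7  'fbdecgedcc'
  #15 SA[15]=12  'gedcc'
  #16 SA[16]=5  'gefbdecgedcc'

SA = [3, 8, 4, 16, 15, 0, 1, 11, 2, 14, 9, 10, 13, 6, 7, 12, 5]
[i] adj suffixes → lcp
  [1] 3/8 → 1 ('b')
  [2] 8/4 → 1 ('b')
  [3] 4/16 → 0 ('')
  [4] 16/15 → 1 ('c')
  [5] 15/0 → 2 ('cc')
  [6] 0/1 → 1 ('c')
  [7] 1/11 → 1 ('c')
  [8] 11/2 → 0 ('')
  [9] 2/14 → 1 ('d')
  [10] 14/9 → 1 ('d')
  [11] 9/10 → 0 ('')
  [12] 10/13 → 1 ('e')
  [13] 13/6 → 1 ('e')
  [14] 6/7 → 0 ('')
  [15] 7/12 → 0 ('')
  [16] 12/5 → 2 ('ge')

n(n+1)/2 = 17·18/2 = 153
Σ LCP = 0 + 1 + 1 + 0 + 1 + 2 + 1 + 1 + 0 + 1 + 1 + 0 + 1 + 1 + 0 + 0 + 2 = 13
distinct = 153 − 13 = 140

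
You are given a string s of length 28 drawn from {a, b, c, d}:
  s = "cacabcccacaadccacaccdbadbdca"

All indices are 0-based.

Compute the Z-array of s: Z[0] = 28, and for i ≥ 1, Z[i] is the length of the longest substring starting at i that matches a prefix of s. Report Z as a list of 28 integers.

Z[0]=28
i=1: i≥r, start 0; Z[1]=0
i=2: i≥r, start 0; Z[2]=2 grow→box=[2,4)
i=3: min(r-i=1, Z[1]=0)=0; Z[3]=0
i=4: i≥r, start 0; Z[4]=0
i=5: i≥r, start 0; Z[5]=1 grow→box=[5,6)
i=6: i≥r, start 0; Z[6]=1 grow→box=[6,7)
i=7: i≥r, start 0; Z[7]=4 grow→box=[7,11)
i=8: min(r-i=3, Z[1]=0)=0; Z[8]=0
i=9: min(r-i=2, Z[2]=2)=2; Z[9]=2
i=10: min(r-i=1, Z[3]=0)=0; Z[10]=0
i=11: i≥r, start 0; Z[11]=0
i=12: i≥r, start 0; Z[12]=0
i=13: i≥r, start 0; Z[13]=1 grow→box=[13,14)
i=14: i≥r, start 0; Z[14]=4 grow→box=[14,18)
i=15: min(r-i=3, Z[1]=0)=0; Z[15]=0
i=16: min(r-i=2, Z[2]=2)=2; Z[16]=3 grow→box=[16,19)
i=17: min(r-i=2, Z[1]=0)=0; Z[17]=0
i=18: min(r-i=1, Z[2]=2)=1; Z[18]=1
i=19: i≥r, start 0; Z[19]=1 grow→box=[19,20)
i=20: i≥r, start 0; Z[20]=0
i=21: i≥r, start 0; Z[21]=0
i=22: i≥r, start 0; Z[22]=0
i=23: i≥r, start 0; Z[23]=0
i=24: i≥r, start 0; Z[24]=0
i=25: i≥r, start 0; Z[25]=0
i=26: i≥r, start 0; Z[26]=2 grow→box=[26,28)
i=27: min(r-i=1, Z[1]=0)=0; Z[27]=0

[28, 0, 2, 0, 0, 1, 1, 4, 0, 2, 0, 0, 0, 1, 4, 0, 3, 0, 1, 1, 0, 0, 0, 0, 0, 0, 2, 0]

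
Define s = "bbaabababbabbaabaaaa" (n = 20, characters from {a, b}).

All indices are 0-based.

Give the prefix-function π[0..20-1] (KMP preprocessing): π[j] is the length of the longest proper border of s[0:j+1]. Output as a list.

[0, 1, 0, 0, 1, 0, 1, 0, 1, 2, 3, 1, 2, 3, 4, 5, 6, 0, 0, 0]

π[0] = 0
j=1 s[j]='b': π[1]=1 (border 'b')
j=2 s[j]='a': k: 1→0; π[2]=0 (border '')
j=3 s[j]='a': π[3]=0 (border '')
j=4 s[j]='b': π[4]=1 (border 'b')
j=5 s[j]='a': k: 1→0; π[5]=0 (border '')
j=6 s[j]='b': π[6]=1 (border 'b')
j=7 s[j]='a': k: 1→0; π[7]=0 (border '')
j=8 s[j]='b': π[8]=1 (border 'b')
j=9 s[j]='b': π[9]=2 (border 'bb')
j=10 s[j]='a': π[10]=3 (border 'bba')
j=11 s[j]='b': k: 3→0; π[11]=1 (border 'b')
j=12 s[j]='b': π[12]=2 (border 'bb')
j=13 s[j]='a': π[13]=3 (border 'bba')
j=14 s[j]='a': π[14]=4 (border 'bbaa')
j=15 s[j]='b': π[15]=5 (border 'bbaab')
j=16 s[j]='a': π[16]=6 (border 'bbaaba')
j=17 s[j]='a': k: 6→0; π[17]=0 (border '')
j=18 s[j]='a': π[18]=0 (border '')
j=19 s[j]='a': π[19]=0 (border '')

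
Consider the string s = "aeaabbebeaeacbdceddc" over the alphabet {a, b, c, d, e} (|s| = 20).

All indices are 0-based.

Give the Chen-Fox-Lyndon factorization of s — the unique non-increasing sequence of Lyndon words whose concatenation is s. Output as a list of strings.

["ae", "aabbebeaeacbdceddc"]

emit factor 1: 'ae' (i=0, period=2)
emit factor 2: 'aabbebeaeacbdceddc' (i=2, period=18)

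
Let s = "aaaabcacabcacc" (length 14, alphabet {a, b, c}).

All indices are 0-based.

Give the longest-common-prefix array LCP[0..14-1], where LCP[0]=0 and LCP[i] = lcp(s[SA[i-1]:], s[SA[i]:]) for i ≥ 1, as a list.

rank | idx | suffix
   0 |   0 | aaaabcacabcacc
   1 |   1 | aaabcacabcacc
   2 |   2 | aabcacabcacc
   3 |   3 | abcacabcacc
   4 |   8 | abcacc
   5 |   6 | acabcacc
   6 |  11 | acc
   7 |   4 | bcacabcacc
   8 |   9 | bcacc
   9 |  13 | c
  10 |   7 | cabcacc
  11 |   5 | cacabcacc
  12 |  10 | cacc
  13 |  12 | cc

SA = [0, 1, 2, 3, 8, 6, 11, 4, 9, 13, 7, 5, 10, 12]
rank  pair      lcp
   1  s[0:],s[1:]  3  'aaa'
   2  s[1:],s[2:]  2  'aa'
   3  s[2:],s[3:]  1  'a'
   4  s[3:],s[8:]  5  'abcac'
   5  s[8:],s[6:]  1  'a'
   6  s[6:],s[11:]  2  'ac'
   7  s[11:],s[4:]  0  ''
   8  s[4:],s[9:]  4  'bcac'
   9  s[9:],s[13:]  0  ''
  10  s[13:],s[7:]  1  'c'
  11  s[7:],s[5:]  2  'ca'
  12  s[5:],s[10:]  3  'cac'
  13  s[10:],s[12:]  1  'c'

[0, 3, 2, 1, 5, 1, 2, 0, 4, 0, 1, 2, 3, 1]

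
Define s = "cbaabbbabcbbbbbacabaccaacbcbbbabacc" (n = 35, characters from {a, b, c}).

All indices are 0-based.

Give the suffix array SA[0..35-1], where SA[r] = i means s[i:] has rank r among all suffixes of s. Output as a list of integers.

[2, 22, 30, 17, 3, 7, 15, 23, 32, 19, 1, 29, 6, 14, 31, 18, 28, 5, 13, 27, 4, 12, 11, 10, 25, 8, 34, 21, 16, 0, 26, 9, 24, 33, 20]

rank→(start, suffix):
  0 → (2, 'aabbbabcbbbbbacabaccaacbcbbbabacc')
  1 → (22, 'aacbcbbbabacc')
  2 → (30, 'abacc')
  3 → (17, 'abaccaacbcbbbabacc')
  4 → (3, 'abbbabcbbbbbacabaccaacbcbbbabacc')
  5 → (7, 'abcbbbbbacabaccaacbcbbbabacc')
  6 → (15, 'acabaccaacbcbbbabacc')
  7 → (23, 'acbcbbbabacc')
  8 → (32, 'acc')
  9 → (19, 'accaacbcbbbabacc')
  10 → (1, 'baabbbabcbbbbbacabaccaacbcbbbabacc')
  11 → (29, 'babacc')
  12 → (6, 'babcbbbbbacabaccaacbcbbbabacc')
  13 → (14, 'bacabaccaacbcbbbabacc')
  14 → (31, 'bacc')
  15 → (18, 'baccaacbcbbbabacc')
  16 → (28, 'bbabacc')
  17 → (5, 'bbabcbbbbbacabaccaacbcbbbabacc')
  18 → (13, 'bbacabaccaacbcbbbabacc')
  19 → (27, 'bbbabacc')
  20 → (4, 'bbbabcbbbbbacabaccaacbcbbbabacc')
  21 → (12, 'bbbacabaccaacbcbbbabacc')
  22 → (11, 'bbbbacabaccaacbcbbbabacc')
  23 → (10, 'bbbbbacabaccaacbcbbbabacc')
  24 → (25, 'bcbbbabacc')
  25 → (8, 'bcbbbbbacabaccaacbcbbbabacc')
  26 → (34, 'c')
  27 → (21, 'caacbcbbbabacc')
  28 → (16, 'cabaccaacbcbbbabacc')
  29 → (0, 'cbaabbbabcbbbbbacabaccaacbcbbbabacc')
  30 → (26, 'cbbbabacc')
  31 → (9, 'cbbbbbacabaccaacbcbbbabacc')
  32 → (24, 'cbcbbbabacc')
  33 → (33, 'cc')
  34 → (20, 'ccaacbcbbbabacc')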